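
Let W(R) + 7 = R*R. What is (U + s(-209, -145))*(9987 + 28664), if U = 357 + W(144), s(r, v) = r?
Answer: 806916927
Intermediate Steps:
W(R) = -7 + R**2 (W(R) = -7 + R*R = -7 + R**2)
U = 21086 (U = 357 + (-7 + 144**2) = 357 + (-7 + 20736) = 357 + 20729 = 21086)
(U + s(-209, -145))*(9987 + 28664) = (21086 - 209)*(9987 + 28664) = 20877*38651 = 806916927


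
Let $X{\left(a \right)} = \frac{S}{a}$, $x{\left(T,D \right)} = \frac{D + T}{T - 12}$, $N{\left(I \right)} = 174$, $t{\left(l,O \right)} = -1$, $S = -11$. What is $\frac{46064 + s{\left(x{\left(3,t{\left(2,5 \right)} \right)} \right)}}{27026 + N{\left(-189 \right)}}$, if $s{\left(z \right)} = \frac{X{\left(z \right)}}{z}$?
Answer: $\frac{36673}{21760} \approx 1.6853$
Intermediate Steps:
$x{\left(T,D \right)} = \frac{D + T}{-12 + T}$
$X{\left(a \right)} = - \frac{11}{a}$
$s{\left(z \right)} = - \frac{11}{z^{2}}$ ($s{\left(z \right)} = \frac{\left(-11\right) \frac{1}{z}}{z} = - \frac{11}{z^{2}}$)
$\frac{46064 + s{\left(x{\left(3,t{\left(2,5 \right)} \right)} \right)}}{27026 + N{\left(-189 \right)}} = \frac{46064 - \frac{11}{\left(-1 + 3\right)^{2} \frac{1}{\left(-12 + 3\right)^{2}}}}{27026 + 174} = \frac{46064 - \frac{11}{\frac{4}{81}}}{27200} = \left(46064 - \frac{11}{\frac{4}{81}}\right) \frac{1}{27200} = \left(46064 - \frac{891}{4}\right) \frac{1}{27200} = \frac{183365}{4} \cdot \frac{1}{27200} = \frac{36673}{21760}$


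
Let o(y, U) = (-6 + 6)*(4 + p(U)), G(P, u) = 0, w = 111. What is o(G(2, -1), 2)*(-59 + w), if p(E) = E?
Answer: 0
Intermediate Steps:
o(y, U) = 0 (o(y, U) = (-6 + 6)*(4 + U) = 0*(4 + U) = 0)
o(G(2, -1), 2)*(-59 + w) = 0*(-59 + 111) = 0*52 = 0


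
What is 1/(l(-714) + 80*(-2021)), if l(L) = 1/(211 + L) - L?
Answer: -503/80965899 ≈ -6.2125e-6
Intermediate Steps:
1/(l(-714) + 80*(-2021)) = 1/((1 - 1*(-714)**2 - 211*(-714))/(211 - 714) + 80*(-2021)) = 1/((1 - 1*509796 + 150654)/(-503) - 161680) = 1/(-(1 - 509796 + 150654)/503 - 161680) = 1/(-1/503*(-359141) - 161680) = 1/(359141/503 - 161680) = 1/(-80965899/503) = -503/80965899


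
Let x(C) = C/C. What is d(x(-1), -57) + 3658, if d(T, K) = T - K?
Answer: 3716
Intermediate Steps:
x(C) = 1
d(x(-1), -57) + 3658 = (1 - 1*(-57)) + 3658 = (1 + 57) + 3658 = 58 + 3658 = 3716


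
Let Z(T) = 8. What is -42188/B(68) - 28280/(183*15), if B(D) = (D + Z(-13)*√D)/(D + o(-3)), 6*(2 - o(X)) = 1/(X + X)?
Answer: -180216759/244 + 26588987*√17/153 ≈ -22063.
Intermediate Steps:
o(X) = 2 - 1/(12*X) (o(X) = 2 - 1/(6*(X + X)) = 2 - 1/(2*X)/6 = 2 - 1/(12*X))
B(D) = (D + 8*√D)/(73/36 + D) (B(D) = (D + 8*√D)/(D + (2 - 1/12/(-3))) = (D + 8*√D)/(D + (2 - 1/12*(-⅓))) = (D + 8*√D)/(D + (2 + 1/36)) = (D + 8*√D)/(D + 73/36) = (D + 8*√D)/(73/36 + D))
-42188/B(68) - 28280/(183*15) = -42188*(73 + 36*68)/(36*(68 + 8*√68)) - 28280/(183*15) = -42188*(73 + 2448)/(36*(68 + 8*(2*√17))) - 28280/2745 = -42188*2521/(36*(68 + 16*√17)) - 28280*1/2745 = -42188*2521/(36*(68 + 16*√17)) - 5656/549 = -42188/(2448/2521 + 576*√17/2521) - 5656/549 = -5656/549 - 42188/(2448/2521 + 576*√17/2521)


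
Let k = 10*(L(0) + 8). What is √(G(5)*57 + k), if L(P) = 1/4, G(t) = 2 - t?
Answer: I*√354/2 ≈ 9.4074*I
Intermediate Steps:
L(P) = ¼
k = 165/2 (k = 10*(¼ + 8) = 10*(33/4) = 165/2 ≈ 82.500)
√(G(5)*57 + k) = √((2 - 1*5)*57 + 165/2) = √((2 - 5)*57 + 165/2) = √(-3*57 + 165/2) = √(-171 + 165/2) = √(-177/2) = I*√354/2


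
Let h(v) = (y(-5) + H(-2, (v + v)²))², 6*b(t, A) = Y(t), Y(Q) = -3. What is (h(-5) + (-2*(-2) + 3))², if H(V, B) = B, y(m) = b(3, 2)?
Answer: 1570457641/16 ≈ 9.8154e+7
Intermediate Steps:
b(t, A) = -½ (b(t, A) = (⅙)*(-3) = -½)
y(m) = -½
h(v) = (-½ + 4*v²)² (h(v) = (-½ + (v + v)²)² = (-½ + (2*v)²)² = (-½ + 4*v²)²)
(h(-5) + (-2*(-2) + 3))² = ((-1 + 8*(-5)²)²/4 + (-2*(-2) + 3))² = ((-1 + 8*25)²/4 + (4 + 3))² = ((-1 + 200)²/4 + 7)² = ((¼)*199² + 7)² = ((¼)*39601 + 7)² = (39601/4 + 7)² = (39629/4)² = 1570457641/16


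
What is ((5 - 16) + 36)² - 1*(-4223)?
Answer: 4848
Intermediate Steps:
((5 - 16) + 36)² - 1*(-4223) = (-11 + 36)² + 4223 = 25² + 4223 = 625 + 4223 = 4848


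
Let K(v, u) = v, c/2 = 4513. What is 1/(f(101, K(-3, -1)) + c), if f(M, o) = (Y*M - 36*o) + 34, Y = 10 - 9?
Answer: 1/9269 ≈ 0.00010789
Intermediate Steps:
c = 9026 (c = 2*4513 = 9026)
Y = 1
f(M, o) = 34 + M - 36*o (f(M, o) = (1*M - 36*o) + 34 = (M - 36*o) + 34 = 34 + M - 36*o)
1/(f(101, K(-3, -1)) + c) = 1/((34 + 101 - 36*(-3)) + 9026) = 1/((34 + 101 + 108) + 9026) = 1/(243 + 9026) = 1/9269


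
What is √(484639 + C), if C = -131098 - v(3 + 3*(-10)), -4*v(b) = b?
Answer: √1414137/2 ≈ 594.59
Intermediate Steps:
v(b) = -b/4
C = -524419/4 (C = -131098 - (-1)*(3 + 3*(-10))/4 = -131098 - (-1)*(3 - 30)/4 = -131098 - (-1)*(-27)/4 = -131098 - 1*27/4 = -131098 - 27/4 = -524419/4 ≈ -1.3110e+5)
√(484639 + C) = √(484639 - 524419/4) = √(1414137/4) = √1414137/2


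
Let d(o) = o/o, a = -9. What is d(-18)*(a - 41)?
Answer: -50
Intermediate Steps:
d(o) = 1
d(-18)*(a - 41) = 1*(-9 - 41) = 1*(-50) = -50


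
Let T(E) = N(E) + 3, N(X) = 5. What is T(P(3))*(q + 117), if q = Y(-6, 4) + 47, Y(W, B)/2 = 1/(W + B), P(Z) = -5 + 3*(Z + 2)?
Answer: 1304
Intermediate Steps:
P(Z) = 1 + 3*Z (P(Z) = -5 + 3*(2 + Z) = -5 + (6 + 3*Z) = 1 + 3*Z)
Y(W, B) = 2/(B + W) (Y(W, B) = 2/(W + B) = 2/(B + W))
T(E) = 8 (T(E) = 5 + 3 = 8)
q = 46 (q = 2/(4 - 6) + 47 = 2/(-2) + 47 = 2*(-½) + 47 = -1 + 47 = 46)
T(P(3))*(q + 117) = 8*(46 + 117) = 8*163 = 1304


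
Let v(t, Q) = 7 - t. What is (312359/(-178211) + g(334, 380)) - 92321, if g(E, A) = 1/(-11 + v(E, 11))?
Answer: -5561090548631/60235318 ≈ -92323.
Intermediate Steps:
g(E, A) = 1/(-4 - E) (g(E, A) = 1/(-11 + (7 - E)) = 1/(-4 - E))
(312359/(-178211) + g(334, 380)) - 92321 = (312359/(-178211) - 1/(4 + 334)) - 92321 = (312359*(-1/178211) - 1/338) - 92321 = (-312359/178211 - 1*1/338) - 92321 = (-312359/178211 - 1/338) - 92321 = -105755553/60235318 - 92321 = -5561090548631/60235318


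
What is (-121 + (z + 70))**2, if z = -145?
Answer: 38416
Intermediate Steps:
(-121 + (z + 70))**2 = (-121 + (-145 + 70))**2 = (-121 - 75)**2 = (-196)**2 = 38416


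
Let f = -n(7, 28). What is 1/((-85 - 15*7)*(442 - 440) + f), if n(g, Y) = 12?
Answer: -1/392 ≈ -0.0025510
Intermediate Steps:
f = -12 (f = -1*12 = -12)
1/((-85 - 15*7)*(442 - 440) + f) = 1/((-85 - 15*7)*(442 - 440) - 12) = 1/((-85 - 105)*2 - 12) = 1/(-190*2 - 12) = 1/(-380 - 12) = 1/(-392) = -1/392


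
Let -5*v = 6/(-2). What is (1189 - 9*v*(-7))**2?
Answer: 37625956/25 ≈ 1.5050e+6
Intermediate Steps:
v = 3/5 (v = -6/(5*(-2)) = -6*(-1)/(5*2) = -1/5*(-3) = 3/5 ≈ 0.60000)
(1189 - 9*v*(-7))**2 = (1189 - 9*3/5*(-7))**2 = (1189 - 27/5*(-7))**2 = (1189 + 189/5)**2 = (6134/5)**2 = 37625956/25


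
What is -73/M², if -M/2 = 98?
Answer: -73/38416 ≈ -0.0019003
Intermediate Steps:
M = -196 (M = -2*98 = -196)
-73/M² = -73*(1/(-196))² = -73*(-1/196)² = -73*1/38416 = -73/38416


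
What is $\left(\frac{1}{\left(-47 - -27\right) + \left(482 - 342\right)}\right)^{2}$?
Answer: $\frac{1}{14400} \approx 6.9444 \cdot 10^{-5}$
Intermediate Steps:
$\left(\frac{1}{\left(-47 - -27\right) + \left(482 - 342\right)}\right)^{2} = \left(\frac{1}{\left(-47 + 27\right) + \left(482 - 342\right)}\right)^{2} = \left(\frac{1}{-20 + 140}\right)^{2} = \left(\frac{1}{120}\right)^{2} = \frac{1}{14400}$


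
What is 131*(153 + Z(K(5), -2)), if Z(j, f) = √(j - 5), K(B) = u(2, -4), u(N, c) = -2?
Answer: 20043 + 131*I*√7 ≈ 20043.0 + 346.59*I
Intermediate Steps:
K(B) = -2
Z(j, f) = √(-5 + j)
131*(153 + Z(K(5), -2)) = 131*(153 + √(-5 - 2)) = 131*(153 + √(-7)) = 131*(153 + I*√7) = 20043 + 131*I*√7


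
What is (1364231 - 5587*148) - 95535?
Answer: 441820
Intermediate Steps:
(1364231 - 5587*148) - 95535 = (1364231 - 826876) - 95535 = 537355 - 95535 = 441820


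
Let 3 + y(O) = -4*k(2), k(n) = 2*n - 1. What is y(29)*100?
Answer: -1500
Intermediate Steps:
k(n) = -1 + 2*n
y(O) = -15 (y(O) = -3 - 4*(-1 + 2*2) = -3 - 4*(-1 + 4) = -3 - 4*3 = -3 - 12 = -15)
y(29)*100 = -15*100 = -1500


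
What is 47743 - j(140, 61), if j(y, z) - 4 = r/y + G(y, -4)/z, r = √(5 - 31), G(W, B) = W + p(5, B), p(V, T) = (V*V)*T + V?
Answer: 2912034/61 - I*√26/140 ≈ 47738.0 - 0.036422*I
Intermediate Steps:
p(V, T) = V + T*V² (p(V, T) = V²*T + V = T*V² + V = V + T*V²)
G(W, B) = 5 + W + 25*B (G(W, B) = W + 5*(1 + B*5) = W + 5*(1 + 5*B) = W + (5 + 25*B) = 5 + W + 25*B)
r = I*√26 (r = √(-26) = I*√26 ≈ 5.099*I)
j(y, z) = 4 + (-95 + y)/z + I*√26/y (j(y, z) = 4 + ((I*√26)/y + (5 + y + 25*(-4))/z) = 4 + (I*√26/y + (5 + y - 100)/z) = 4 + (I*√26/y + (-95 + y)/z) = 4 + ((-95 + y)/z + I*√26/y) = 4 + (-95 + y)/z + I*√26/y)
47743 - j(140, 61) = 47743 - (4 - 95/61 + 140/61 + I*√26/140) = 47743 - (289/61 + I*√26/140) = 47743 + (-289/61 - I*√26/140) = 2912034/61 - I*√26/140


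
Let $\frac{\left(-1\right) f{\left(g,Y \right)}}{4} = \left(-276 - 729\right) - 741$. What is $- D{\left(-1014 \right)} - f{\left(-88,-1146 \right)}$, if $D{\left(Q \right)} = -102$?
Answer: $-6882$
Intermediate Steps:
$f{\left(g,Y \right)} = 6984$ ($f{\left(g,Y \right)} = - 4 \left(\left(-276 - 729\right) - 741\right) = - 4 \left(-1005 - 741\right) = \left(-4\right) \left(-1746\right) = 6984$)
$- D{\left(-1014 \right)} - f{\left(-88,-1146 \right)} = \left(-1\right) \left(-102\right) - 6984 = 102 - 6984 = -6882$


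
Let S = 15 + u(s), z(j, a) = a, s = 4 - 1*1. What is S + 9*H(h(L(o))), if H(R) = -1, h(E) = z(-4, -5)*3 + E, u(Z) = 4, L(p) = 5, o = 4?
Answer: 10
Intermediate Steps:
s = 3 (s = 4 - 1 = 3)
S = 19 (S = 15 + 4 = 19)
h(E) = -15 + E (h(E) = -5*3 + E = -15 + E)
S + 9*H(h(L(o))) = 19 + 9*(-1) = 19 - 9 = 10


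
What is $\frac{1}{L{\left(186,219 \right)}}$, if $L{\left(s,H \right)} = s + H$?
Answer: $\frac{1}{405} \approx 0.0024691$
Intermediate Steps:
$L{\left(s,H \right)} = H + s$
$\frac{1}{L{\left(186,219 \right)}} = \frac{1}{219 + 186} = \frac{1}{405}$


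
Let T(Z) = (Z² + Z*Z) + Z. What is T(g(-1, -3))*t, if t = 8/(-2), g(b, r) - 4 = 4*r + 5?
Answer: -60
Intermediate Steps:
g(b, r) = 9 + 4*r (g(b, r) = 4 + (4*r + 5) = 4 + (5 + 4*r) = 9 + 4*r)
T(Z) = Z + 2*Z² (T(Z) = (Z² + Z²) + Z = 2*Z² + Z = Z + 2*Z²)
t = -4 (t = 8*(-½) = -4)
T(g(-1, -3))*t = ((9 + 4*(-3))*(1 + 2*(9 + 4*(-3))))*(-4) = ((9 - 12)*(1 + 2*(9 - 12)))*(-4) = -3*(1 + 2*(-3))*(-4) = -3*(1 - 6)*(-4) = -3*(-5)*(-4) = 15*(-4) = -60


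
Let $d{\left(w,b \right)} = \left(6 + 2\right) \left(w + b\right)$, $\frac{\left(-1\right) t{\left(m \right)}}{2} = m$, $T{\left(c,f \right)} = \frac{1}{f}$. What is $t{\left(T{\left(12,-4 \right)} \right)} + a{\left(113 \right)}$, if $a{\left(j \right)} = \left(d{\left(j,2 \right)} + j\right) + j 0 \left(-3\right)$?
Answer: $\frac{2067}{2} \approx 1033.5$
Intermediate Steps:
$t{\left(m \right)} = - 2 m$
$d{\left(w,b \right)} = 8 b + 8 w$ ($d{\left(w,b \right)} = 8 \left(b + w\right) = 8 b + 8 w$)
$a{\left(j \right)} = 16 + 9 j$ ($a{\left(j \right)} = \left(\left(8 \cdot 2 + 8 j\right) + j\right) + j 0 \left(-3\right) = \left(\left(16 + 8 j\right) + j\right) + 0 \left(-3\right) = \left(16 + 9 j\right) + 0 = 16 + 9 j$)
$t{\left(T{\left(12,-4 \right)} \right)} + a{\left(113 \right)} = - \frac{2}{-4} + \left(16 + 9 \cdot 113\right) = \left(-2\right) \left(- \frac{1}{4}\right) + \left(16 + 1017\right) = \frac{1}{2} + 1033 = \frac{2067}{2}$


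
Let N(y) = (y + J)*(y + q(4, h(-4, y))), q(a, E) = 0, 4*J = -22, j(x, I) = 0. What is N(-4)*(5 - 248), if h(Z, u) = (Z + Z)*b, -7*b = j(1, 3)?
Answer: -9234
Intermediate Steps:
b = 0 (b = -1/7*0 = 0)
J = -11/2 (J = (1/4)*(-22) = -11/2 ≈ -5.5000)
h(Z, u) = 0 (h(Z, u) = (Z + Z)*0 = (2*Z)*0 = 0)
N(y) = y*(-11/2 + y) (N(y) = (y - 11/2)*(y + 0) = (-11/2 + y)*y = y*(-11/2 + y))
N(-4)*(5 - 248) = ((1/2)*(-4)*(-11 + 2*(-4)))*(5 - 248) = ((1/2)*(-4)*(-11 - 8))*(-243) = ((1/2)*(-4)*(-19))*(-243) = 38*(-243) = -9234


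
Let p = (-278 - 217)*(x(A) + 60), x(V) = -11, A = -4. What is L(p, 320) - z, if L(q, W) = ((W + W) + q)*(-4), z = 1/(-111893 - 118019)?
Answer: 21717487521/229912 ≈ 94460.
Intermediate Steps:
z = -1/229912 (z = 1/(-229912) = -1/229912 ≈ -4.3495e-6)
p = -24255 (p = (-278 - 217)*(-11 + 60) = -495*49 = -24255)
L(q, W) = -8*W - 4*q (L(q, W) = (2*W + q)*(-4) = (q + 2*W)*(-4) = -8*W - 4*q)
L(p, 320) - z = (-8*320 - 4*(-24255)) - 1*(-1/229912) = (-2560 + 97020) + 1/229912 = 94460 + 1/229912 = 21717487521/229912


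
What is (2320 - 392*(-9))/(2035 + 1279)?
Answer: 2924/1657 ≈ 1.7646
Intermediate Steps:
(2320 - 392*(-9))/(2035 + 1279) = (2320 + 3528)/3314 = 5848*(1/3314) = 2924/1657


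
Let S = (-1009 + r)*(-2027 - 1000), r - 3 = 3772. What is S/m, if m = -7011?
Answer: 930298/779 ≈ 1194.2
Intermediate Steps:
r = 3775 (r = 3 + 3772 = 3775)
S = -8372682 (S = (-1009 + 3775)*(-2027 - 1000) = 2766*(-3027) = -8372682)
S/m = -8372682/(-7011) = -8372682*(-1/7011) = 930298/779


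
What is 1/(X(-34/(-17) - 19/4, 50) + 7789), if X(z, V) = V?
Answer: 1/7839 ≈ 0.00012757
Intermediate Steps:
1/(X(-34/(-17) - 19/4, 50) + 7789) = 1/(50 + 7789) = 1/7839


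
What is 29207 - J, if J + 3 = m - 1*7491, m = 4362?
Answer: 32339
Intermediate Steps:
J = -3132 (J = -3 + (4362 - 1*7491) = -3 + (4362 - 7491) = -3 - 3129 = -3132)
29207 - J = 29207 - 1*(-3132) = 29207 + 3132 = 32339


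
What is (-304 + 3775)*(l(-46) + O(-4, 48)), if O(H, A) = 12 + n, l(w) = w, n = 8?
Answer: -90246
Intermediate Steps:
O(H, A) = 20 (O(H, A) = 12 + 8 = 20)
(-304 + 3775)*(l(-46) + O(-4, 48)) = (-304 + 3775)*(-46 + 20) = 3471*(-26) = -90246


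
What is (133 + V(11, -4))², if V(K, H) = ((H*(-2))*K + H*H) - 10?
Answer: 51529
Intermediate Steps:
V(K, H) = -10 + H² - 2*H*K (V(K, H) = ((-2*H)*K + H²) - 10 = (-2*H*K + H²) - 10 = (H² - 2*H*K) - 10 = -10 + H² - 2*H*K)
(133 + V(11, -4))² = (133 + (-10 + (-4)² - 2*(-4)*11))² = (133 + (-10 + 16 + 88))² = (133 + 94)² = 227² = 51529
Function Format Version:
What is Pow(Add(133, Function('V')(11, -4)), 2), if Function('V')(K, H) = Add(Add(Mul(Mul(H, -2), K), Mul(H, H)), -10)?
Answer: 51529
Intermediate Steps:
Function('V')(K, H) = Add(-10, Pow(H, 2), Mul(-2, H, K)) (Function('V')(K, H) = Add(Add(Mul(Mul(-2, H), K), Pow(H, 2)), -10) = Add(Add(Mul(-2, H, K), Pow(H, 2)), -10) = Add(Add(Pow(H, 2), Mul(-2, H, K)), -10) = Add(-10, Pow(H, 2), Mul(-2, H, K)))
Pow(Add(133, Function('V')(11, -4)), 2) = Pow(Add(133, Add(-10, Pow(-4, 2), Mul(-2, -4, 11))), 2) = Pow(Add(133, Add(-10, 16, 88)), 2) = Pow(Add(133, 94), 2) = Pow(227, 2) = 51529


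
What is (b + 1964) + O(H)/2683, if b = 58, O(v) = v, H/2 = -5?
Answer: 5425016/2683 ≈ 2022.0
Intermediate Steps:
H = -10 (H = 2*(-5) = -10)
(b + 1964) + O(H)/2683 = (58 + 1964) - 10/2683 = 2022 - 10*1/2683 = 2022 - 10/2683 = 5425016/2683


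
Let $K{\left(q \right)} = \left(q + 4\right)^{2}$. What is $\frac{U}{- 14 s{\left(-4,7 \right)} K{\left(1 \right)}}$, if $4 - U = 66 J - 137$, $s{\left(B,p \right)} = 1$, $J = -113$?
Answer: $- \frac{7599}{350} \approx -21.711$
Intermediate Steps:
$K{\left(q \right)} = \left(4 + q\right)^{2}$
$U = 7599$ ($U = 4 - \left(66 \left(-113\right) - 137\right) = 4 - \left(-7458 - 137\right) = 4 - -7595 = 4 + 7595 = 7599$)
$\frac{U}{- 14 s{\left(-4,7 \right)} K{\left(1 \right)}} = \frac{7599}{\left(-14\right) 1 \left(4 + 1\right)^{2}} = \frac{7599}{\left(-14\right) 5^{2}} = \frac{7599}{\left(-14\right) 25} = \frac{7599}{-350} = 7599 \left(- \frac{1}{350}\right) = - \frac{7599}{350}$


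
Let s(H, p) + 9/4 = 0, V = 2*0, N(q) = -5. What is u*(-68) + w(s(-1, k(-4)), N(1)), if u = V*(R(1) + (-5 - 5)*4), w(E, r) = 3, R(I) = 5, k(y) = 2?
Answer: 3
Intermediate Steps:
V = 0
s(H, p) = -9/4 (s(H, p) = -9/4 + 0 = -9/4)
u = 0 (u = 0*(5 + (-5 - 5)*4) = 0*(5 - 10*4) = 0*(5 - 40) = 0*(-35) = 0)
u*(-68) + w(s(-1, k(-4)), N(1)) = 0*(-68) + 3 = 0 + 3 = 3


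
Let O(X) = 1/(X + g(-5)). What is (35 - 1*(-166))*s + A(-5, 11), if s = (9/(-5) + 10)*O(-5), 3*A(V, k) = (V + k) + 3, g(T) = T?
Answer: -8091/50 ≈ -161.82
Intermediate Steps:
O(X) = 1/(-5 + X) (O(X) = 1/(X - 5) = 1/(-5 + X))
A(V, k) = 1 + V/3 + k/3 (A(V, k) = ((V + k) + 3)/3 = (3 + V + k)/3 = 1 + V/3 + k/3)
s = -41/50 (s = (9/(-5) + 10)/(-5 - 5) = (9*(-⅕) + 10)/(-10) = (-9/5 + 10)*(-⅒) = (41/5)*(-⅒) = -41/50 ≈ -0.82000)
(35 - 1*(-166))*s + A(-5, 11) = (35 - 1*(-166))*(-41/50) + (1 + (⅓)*(-5) + (⅓)*11) = (35 + 166)*(-41/50) + (1 - 5/3 + 11/3) = 201*(-41/50) + 3 = -8241/50 + 3 = -8091/50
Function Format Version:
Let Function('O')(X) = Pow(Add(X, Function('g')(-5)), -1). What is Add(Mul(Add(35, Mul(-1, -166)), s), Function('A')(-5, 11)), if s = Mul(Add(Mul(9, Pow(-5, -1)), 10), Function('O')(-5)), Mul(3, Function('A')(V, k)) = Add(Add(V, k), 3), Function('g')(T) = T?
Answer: Rational(-8091, 50) ≈ -161.82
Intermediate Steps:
Function('O')(X) = Pow(Add(-5, X), -1) (Function('O')(X) = Pow(Add(X, -5), -1) = Pow(Add(-5, X), -1))
Function('A')(V, k) = Add(1, Mul(Rational(1, 3), V), Mul(Rational(1, 3), k)) (Function('A')(V, k) = Mul(Rational(1, 3), Add(Add(V, k), 3)) = Mul(Rational(1, 3), Add(3, V, k)) = Add(1, Mul(Rational(1, 3), V), Mul(Rational(1, 3), k)))
s = Rational(-41, 50) (s = Mul(Add(Mul(9, Pow(-5, -1)), 10), Pow(Add(-5, -5), -1)) = Mul(Add(Mul(9, Rational(-1, 5)), 10), Pow(-10, -1)) = Mul(Add(Rational(-9, 5), 10), Rational(-1, 10)) = Mul(Rational(41, 5), Rational(-1, 10)) = Rational(-41, 50) ≈ -0.82000)
Add(Mul(Add(35, Mul(-1, -166)), s), Function('A')(-5, 11)) = Add(Mul(Add(35, Mul(-1, -166)), Rational(-41, 50)), Add(1, Mul(Rational(1, 3), -5), Mul(Rational(1, 3), 11))) = Add(Mul(Add(35, 166), Rational(-41, 50)), Add(1, Rational(-5, 3), Rational(11, 3))) = Add(Mul(201, Rational(-41, 50)), 3) = Add(Rational(-8241, 50), 3) = Rational(-8091, 50)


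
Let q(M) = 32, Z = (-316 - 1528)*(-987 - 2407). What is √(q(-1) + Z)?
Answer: 2*√1564642 ≈ 2501.7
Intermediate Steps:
Z = 6258536 (Z = -1844*(-3394) = 6258536)
√(q(-1) + Z) = √(32 + 6258536) = √6258568 = 2*√1564642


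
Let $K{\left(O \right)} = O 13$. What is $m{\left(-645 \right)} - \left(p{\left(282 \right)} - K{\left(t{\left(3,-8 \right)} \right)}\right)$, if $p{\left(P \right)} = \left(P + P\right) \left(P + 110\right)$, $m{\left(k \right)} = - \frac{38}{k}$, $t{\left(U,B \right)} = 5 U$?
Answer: $- \frac{142475947}{645} \approx -2.2089 \cdot 10^{5}$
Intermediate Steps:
$K{\left(O \right)} = 13 O$
$p{\left(P \right)} = 2 P \left(110 + P\right)$
$m{\left(-645 \right)} - \left(p{\left(282 \right)} - K{\left(t{\left(3,-8 \right)} \right)}\right) = - \frac{38}{-645} - \left(2 \cdot 282 \left(110 + 282\right) - 13 \cdot 5 \cdot 3\right) = \left(-38\right) \left(- \frac{1}{645}\right) - \left(2 \cdot 282 \cdot 392 - 13 \cdot 15\right) = \frac{38}{645} - \left(221088 - 195\right) = \frac{38}{645} - 220893 = - \frac{142475947}{645}$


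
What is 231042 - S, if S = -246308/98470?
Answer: 11375476024/49235 ≈ 2.3104e+5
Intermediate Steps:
S = -123154/49235 (S = -246308*1/98470 = -123154/49235 ≈ -2.5014)
231042 - S = 231042 - 1*(-123154/49235) = 231042 + 123154/49235 = 11375476024/49235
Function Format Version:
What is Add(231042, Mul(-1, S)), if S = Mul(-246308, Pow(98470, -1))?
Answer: Rational(11375476024, 49235) ≈ 2.3104e+5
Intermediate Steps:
S = Rational(-123154, 49235) (S = Mul(-246308, Rational(1, 98470)) = Rational(-123154, 49235) ≈ -2.5014)
Add(231042, Mul(-1, S)) = Add(231042, Mul(-1, Rational(-123154, 49235))) = Add(231042, Rational(123154, 49235)) = Rational(11375476024, 49235)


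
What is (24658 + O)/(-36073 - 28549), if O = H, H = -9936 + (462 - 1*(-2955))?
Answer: -18139/64622 ≈ -0.28069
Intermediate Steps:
H = -6519 (H = -9936 + (462 + 2955) = -9936 + 3417 = -6519)
O = -6519
(24658 + O)/(-36073 - 28549) = (24658 - 6519)/(-36073 - 28549) = 18139/(-64622) = 18139*(-1/64622) = -18139/64622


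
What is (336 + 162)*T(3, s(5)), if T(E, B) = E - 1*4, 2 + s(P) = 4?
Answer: -498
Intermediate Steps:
s(P) = 2 (s(P) = -2 + 4 = 2)
T(E, B) = -4 + E (T(E, B) = E - 4 = -4 + E)
(336 + 162)*T(3, s(5)) = (336 + 162)*(-4 + 3) = 498*(-1) = -498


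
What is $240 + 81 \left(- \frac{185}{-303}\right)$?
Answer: $\frac{29235}{101} \approx 289.46$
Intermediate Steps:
$240 + 81 \left(- \frac{185}{-303}\right) = 240 + 81 \left(\left(-185\right) \left(- \frac{1}{303}\right)\right) = 240 + 81 \cdot \frac{185}{303} = 240 + \frac{4995}{101} = \frac{29235}{101}$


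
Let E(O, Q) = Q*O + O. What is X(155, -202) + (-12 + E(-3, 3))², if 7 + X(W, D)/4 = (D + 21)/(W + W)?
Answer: 84578/155 ≈ 545.66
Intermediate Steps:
X(W, D) = -28 + 2*(21 + D)/W (X(W, D) = -28 + 4*((D + 21)/(W + W)) = -28 + 4*((21 + D)/((2*W))) = -28 + 4*((21 + D)*(1/(2*W))) = -28 + 4*((21 + D)/(2*W)) = -28 + 2*(21 + D)/W)
E(O, Q) = O + O*Q (E(O, Q) = O*Q + O = O + O*Q)
X(155, -202) + (-12 + E(-3, 3))² = 2*(21 - 202 - 14*155)/155 + (-12 - 3*(1 + 3))² = 2*(1/155)*(21 - 202 - 2170) + (-12 - 3*4)² = 2*(1/155)*(-2351) + (-12 - 12)² = -4702/155 + (-24)² = -4702/155 + 576 = 84578/155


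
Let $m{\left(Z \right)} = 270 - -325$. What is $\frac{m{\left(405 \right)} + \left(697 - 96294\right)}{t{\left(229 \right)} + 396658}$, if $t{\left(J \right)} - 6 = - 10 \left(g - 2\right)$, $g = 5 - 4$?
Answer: $- \frac{47501}{198337} \approx -0.2395$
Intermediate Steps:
$g = 1$
$m{\left(Z \right)} = 595$ ($m{\left(Z \right)} = 270 + 325 = 595$)
$t{\left(J \right)} = 16$ ($t{\left(J \right)} = 6 - 10 \left(1 - 2\right) = 6 - -10 = 6 + 10 = 16$)
$\frac{m{\left(405 \right)} + \left(697 - 96294\right)}{t{\left(229 \right)} + 396658} = \frac{595 + \left(697 - 96294\right)}{16 + 396658} = \frac{595 + \left(697 - 96294\right)}{396674} = \left(595 - 95597\right) \frac{1}{396674} = \left(-95002\right) \frac{1}{396674} = - \frac{47501}{198337}$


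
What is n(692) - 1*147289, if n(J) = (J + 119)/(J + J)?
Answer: -203847165/1384 ≈ -1.4729e+5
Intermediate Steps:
n(J) = (119 + J)/(2*J) (n(J) = (119 + J)/((2*J)) = (119 + J)*(1/(2*J)) = (119 + J)/(2*J))
n(692) - 1*147289 = (1/2)*(119 + 692)/692 - 1*147289 = (1/2)*(1/692)*811 - 147289 = 811/1384 - 147289 = -203847165/1384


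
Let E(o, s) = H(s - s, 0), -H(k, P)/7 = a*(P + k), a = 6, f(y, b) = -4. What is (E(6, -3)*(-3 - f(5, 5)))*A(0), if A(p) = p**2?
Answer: 0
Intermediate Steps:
H(k, P) = -42*P - 42*k (H(k, P) = -42*(P + k) = -7*(6*P + 6*k) = -42*P - 42*k)
E(o, s) = 0 (E(o, s) = -42*0 - 42*(s - s) = 0 - 42*0 = 0 + 0 = 0)
(E(6, -3)*(-3 - f(5, 5)))*A(0) = (0*(-3 - 1*(-4)))*0**2 = (0*(-3 + 4))*0 = (0*1)*0 = 0*0 = 0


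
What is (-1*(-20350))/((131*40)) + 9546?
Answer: 5004139/524 ≈ 9549.9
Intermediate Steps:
(-1*(-20350))/((131*40)) + 9546 = 20350/5240 + 9546 = 20350*(1/5240) + 9546 = 2035/524 + 9546 = 5004139/524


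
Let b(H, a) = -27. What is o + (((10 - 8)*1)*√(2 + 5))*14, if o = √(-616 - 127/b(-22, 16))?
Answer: 28*√7 + I*√49515/9 ≈ 74.081 + 24.724*I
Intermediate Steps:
o = I*√49515/9 (o = √(-616 - 127/(-27)) = √(-616 - 127*(-1/27)) = √(-616 + 127/27) = √(-16505/27) = I*√49515/9 ≈ 24.724*I)
o + (((10 - 8)*1)*√(2 + 5))*14 = I*√49515/9 + (((10 - 8)*1)*√(2 + 5))*14 = I*√49515/9 + ((2*1)*√7)*14 = I*√49515/9 + (2*√7)*14 = I*√49515/9 + 28*√7 = 28*√7 + I*√49515/9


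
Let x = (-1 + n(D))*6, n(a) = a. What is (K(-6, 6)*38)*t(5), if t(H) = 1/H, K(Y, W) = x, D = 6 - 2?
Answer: 684/5 ≈ 136.80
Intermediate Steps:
D = 4
x = 18 (x = (-1 + 4)*6 = 3*6 = 18)
K(Y, W) = 18
t(H) = 1/H
(K(-6, 6)*38)*t(5) = (18*38)/5 = 684*(1/5) = 684/5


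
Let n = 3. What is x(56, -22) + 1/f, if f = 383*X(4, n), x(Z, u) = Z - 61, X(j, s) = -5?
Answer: -9576/1915 ≈ -5.0005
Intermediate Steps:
x(Z, u) = -61 + Z
f = -1915 (f = 383*(-5) = -1915)
x(56, -22) + 1/f = (-61 + 56) + 1/(-1915) = -5 - 1/1915 = -9576/1915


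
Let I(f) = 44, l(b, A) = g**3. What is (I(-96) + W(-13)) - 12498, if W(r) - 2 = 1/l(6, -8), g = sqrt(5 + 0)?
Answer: -12452 + sqrt(5)/25 ≈ -12452.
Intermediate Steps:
g = sqrt(5) ≈ 2.2361
l(b, A) = 5*sqrt(5) (l(b, A) = (sqrt(5))**3 = 5*sqrt(5))
W(r) = 2 + sqrt(5)/25 (W(r) = 2 + 1/(5*sqrt(5)) = 2 + sqrt(5)/25)
(I(-96) + W(-13)) - 12498 = (44 + (2 + sqrt(5)/25)) - 12498 = (46 + sqrt(5)/25) - 12498 = -12452 + sqrt(5)/25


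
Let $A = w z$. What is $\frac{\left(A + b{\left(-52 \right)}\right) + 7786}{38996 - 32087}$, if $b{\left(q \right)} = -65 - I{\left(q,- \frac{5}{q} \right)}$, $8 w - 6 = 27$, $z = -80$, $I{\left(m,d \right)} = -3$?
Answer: $\frac{7394}{6909} \approx 1.0702$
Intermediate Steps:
$w = \frac{33}{8}$ ($w = \frac{3}{4} + \frac{1}{8} \cdot 27 = \frac{3}{4} + \frac{27}{8} = \frac{33}{8} \approx 4.125$)
$b{\left(q \right)} = -62$ ($b{\left(q \right)} = -65 - -3 = -65 + 3 = -62$)
$A = -330$ ($A = \frac{33}{8} \left(-80\right) = -330$)
$\frac{\left(A + b{\left(-52 \right)}\right) + 7786}{38996 - 32087} = \frac{\left(-330 - 62\right) + 7786}{38996 - 32087} = \frac{-392 + 7786}{6909} = 7394 \cdot \frac{1}{6909} = \frac{7394}{6909}$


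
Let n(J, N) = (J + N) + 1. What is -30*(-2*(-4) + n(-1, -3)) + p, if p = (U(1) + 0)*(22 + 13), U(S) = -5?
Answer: -325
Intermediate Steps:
n(J, N) = 1 + J + N
p = -175 (p = (-5 + 0)*(22 + 13) = -5*35 = -175)
-30*(-2*(-4) + n(-1, -3)) + p = -30*(-2*(-4) + (1 - 1 - 3)) - 175 = -30*(8 - 3) - 175 = -30*5 - 175 = -150 - 175 = -325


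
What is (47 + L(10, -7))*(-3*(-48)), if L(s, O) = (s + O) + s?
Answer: 8640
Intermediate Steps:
L(s, O) = O + 2*s (L(s, O) = (O + s) + s = O + 2*s)
(47 + L(10, -7))*(-3*(-48)) = (47 + (-7 + 2*10))*(-3*(-48)) = (47 + (-7 + 20))*144 = (47 + 13)*144 = 60*144 = 8640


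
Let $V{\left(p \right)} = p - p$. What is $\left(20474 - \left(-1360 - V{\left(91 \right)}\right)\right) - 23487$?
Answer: $-1653$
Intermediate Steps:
$V{\left(p \right)} = 0$
$\left(20474 - \left(-1360 - V{\left(91 \right)}\right)\right) - 23487 = \left(20474 + \left(\left(0 + 7271\right) - 5911\right)\right) - 23487 = \left(20474 + \left(7271 - 5911\right)\right) - 23487 = \left(20474 + 1360\right) - 23487 = 21834 - 23487 = -1653$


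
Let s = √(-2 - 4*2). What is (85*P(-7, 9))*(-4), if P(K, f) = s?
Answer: -340*I*√10 ≈ -1075.2*I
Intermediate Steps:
s = I*√10 (s = √(-2 - 8) = √(-10) = I*√10 ≈ 3.1623*I)
P(K, f) = I*√10
(85*P(-7, 9))*(-4) = (85*(I*√10))*(-4) = (85*I*√10)*(-4) = -340*I*√10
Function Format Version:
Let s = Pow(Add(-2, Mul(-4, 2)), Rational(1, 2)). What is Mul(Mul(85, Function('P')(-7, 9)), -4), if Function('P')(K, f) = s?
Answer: Mul(-340, I, Pow(10, Rational(1, 2))) ≈ Mul(-1075.2, I)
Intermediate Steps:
s = Mul(I, Pow(10, Rational(1, 2))) (s = Pow(Add(-2, -8), Rational(1, 2)) = Pow(-10, Rational(1, 2)) = Mul(I, Pow(10, Rational(1, 2))) ≈ Mul(3.1623, I))
Function('P')(K, f) = Mul(I, Pow(10, Rational(1, 2)))
Mul(Mul(85, Function('P')(-7, 9)), -4) = Mul(Mul(85, Mul(I, Pow(10, Rational(1, 2)))), -4) = Mul(Mul(85, I, Pow(10, Rational(1, 2))), -4) = Mul(-340, I, Pow(10, Rational(1, 2)))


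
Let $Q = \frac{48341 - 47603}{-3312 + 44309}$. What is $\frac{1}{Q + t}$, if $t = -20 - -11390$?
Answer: $\frac{40997}{466136628} \approx 8.7951 \cdot 10^{-5}$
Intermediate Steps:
$t = 11370$ ($t = -20 + 11390 = 11370$)
$Q = \frac{738}{40997} \approx 0.018001$
$\frac{1}{Q + t} = \frac{1}{\frac{738}{40997} + 11370} = \frac{1}{\frac{466136628}{40997}} = \frac{40997}{466136628}$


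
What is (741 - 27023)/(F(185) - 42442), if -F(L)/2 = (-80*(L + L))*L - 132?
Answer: -13141/5454911 ≈ -0.0024090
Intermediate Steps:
F(L) = 264 + 320*L² (F(L) = -2*((-80*(L + L))*L - 132) = -2*((-160*L)*L - 132) = -2*(-160*L² - 132) = -2*(-132 - 160*L²) = 264 + 320*L²)
(741 - 27023)/(F(185) - 42442) = (741 - 27023)/((264 + 320*185²) - 42442) = -26282/((264 + 320*34225) - 42442) = -26282/((264 + 10952000) - 42442) = -26282/(10952264 - 42442) = -26282/10909822 = -26282*1/10909822 = -13141/5454911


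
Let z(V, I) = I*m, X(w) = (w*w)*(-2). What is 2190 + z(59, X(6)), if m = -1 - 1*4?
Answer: 2550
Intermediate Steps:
X(w) = -2*w² (X(w) = w²*(-2) = -2*w²)
m = -5 (m = -1 - 4 = -5)
z(V, I) = -5*I (z(V, I) = I*(-5) = -5*I)
2190 + z(59, X(6)) = 2190 - (-10)*6² = 2190 - (-10)*36 = 2190 - 5*(-72) = 2190 + 360 = 2550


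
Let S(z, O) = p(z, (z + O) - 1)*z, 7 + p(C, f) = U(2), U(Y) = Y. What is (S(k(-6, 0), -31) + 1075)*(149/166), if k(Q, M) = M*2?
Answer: 160175/166 ≈ 964.91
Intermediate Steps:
k(Q, M) = 2*M
p(C, f) = -5 (p(C, f) = -7 + 2 = -5)
S(z, O) = -5*z
(S(k(-6, 0), -31) + 1075)*(149/166) = (-10*0 + 1075)*(149/166) = (-5*0 + 1075)*(149*(1/166)) = (0 + 1075)*(149/166) = 1075*(149/166) = 160175/166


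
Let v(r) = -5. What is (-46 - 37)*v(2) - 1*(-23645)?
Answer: 24060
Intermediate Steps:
(-46 - 37)*v(2) - 1*(-23645) = (-46 - 37)*(-5) - 1*(-23645) = -83*(-5) + 23645 = 415 + 23645 = 24060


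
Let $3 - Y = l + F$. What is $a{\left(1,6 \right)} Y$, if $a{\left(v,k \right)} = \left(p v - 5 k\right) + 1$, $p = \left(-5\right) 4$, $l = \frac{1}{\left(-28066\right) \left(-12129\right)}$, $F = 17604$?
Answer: $\frac{293588432286835}{340412514} \approx 8.6245 \cdot 10^{5}$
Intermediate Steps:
$l = \frac{1}{340412514}$ ($l = \left(- \frac{1}{28066}\right) \left(- \frac{1}{12129}\right) = \frac{1}{340412514} \approx 2.9376 \cdot 10^{-9}$)
$Y = - \frac{5991600658915}{340412514}$ ($Y = 3 - \left(\frac{1}{340412514} + 17604\right) = 3 - \frac{5992621896457}{340412514} = - \frac{5991600658915}{340412514} \approx -17601.0$)
$p = -20$
$a{\left(v,k \right)} = 1 - 20 v - 5 k$ ($a{\left(v,k \right)} = \left(- 20 v - 5 k\right) + 1 = 1 - 20 v - 5 k$)
$a{\left(1,6 \right)} Y = \left(1 - 20 - 30\right) \left(- \frac{5991600658915}{340412514}\right) = \left(-49\right) \left(- \frac{5991600658915}{340412514}\right) = \frac{293588432286835}{340412514}$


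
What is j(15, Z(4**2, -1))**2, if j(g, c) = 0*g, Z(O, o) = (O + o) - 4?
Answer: 0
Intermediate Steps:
Z(O, o) = -4 + O + o
j(g, c) = 0
j(15, Z(4**2, -1))**2 = 0**2 = 0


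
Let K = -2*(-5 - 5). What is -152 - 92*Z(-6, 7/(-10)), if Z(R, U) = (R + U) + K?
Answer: -6878/5 ≈ -1375.6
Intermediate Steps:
K = 20 (K = -2*(-10) = 20)
Z(R, U) = 20 + R + U (Z(R, U) = (R + U) + 20 = 20 + R + U)
-152 - 92*Z(-6, 7/(-10)) = -152 - 92*(20 - 6 + 7/(-10)) = -152 - 92*(20 - 6 + 7*(-⅒)) = -152 - 92*(20 - 6 - 7/10) = -152 - 92*133/10 = -152 - 6118/5 = -6878/5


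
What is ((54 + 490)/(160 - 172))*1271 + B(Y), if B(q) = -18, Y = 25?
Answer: -172910/3 ≈ -57637.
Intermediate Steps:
((54 + 490)/(160 - 172))*1271 + B(Y) = ((54 + 490)/(160 - 172))*1271 - 18 = (544/(-12))*1271 - 18 = (544*(-1/12))*1271 - 18 = -136/3*1271 - 18 = -172856/3 - 18 = -172910/3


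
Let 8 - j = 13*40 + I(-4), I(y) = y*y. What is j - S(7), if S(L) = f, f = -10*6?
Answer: -468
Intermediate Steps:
I(y) = y**2
f = -60
S(L) = -60
j = -528 (j = 8 - (13*40 + (-4)**2) = 8 - (520 + 16) = 8 - 1*536 = 8 - 536 = -528)
j - S(7) = -528 - 1*(-60) = -528 + 60 = -468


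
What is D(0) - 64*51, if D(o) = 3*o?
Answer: -3264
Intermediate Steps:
D(0) - 64*51 = 3*0 - 64*51 = 0 - 3264 = -3264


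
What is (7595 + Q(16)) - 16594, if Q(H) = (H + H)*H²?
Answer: -807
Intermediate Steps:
Q(H) = 2*H³ (Q(H) = (2*H)*H² = 2*H³)
(7595 + Q(16)) - 16594 = (7595 + 2*16³) - 16594 = (7595 + 2*4096) - 16594 = (7595 + 8192) - 16594 = 15787 - 16594 = -807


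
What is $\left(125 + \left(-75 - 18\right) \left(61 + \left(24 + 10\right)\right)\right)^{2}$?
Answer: $75864100$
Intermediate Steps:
$\left(125 + \left(-75 - 18\right) \left(61 + \left(24 + 10\right)\right)\right)^{2} = \left(125 - 93 \left(61 + 34\right)\right)^{2} = \left(125 - 8835\right)^{2} = \left(-8710\right)^{2} = 75864100$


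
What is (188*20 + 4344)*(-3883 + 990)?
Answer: -23444872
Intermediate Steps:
(188*20 + 4344)*(-3883 + 990) = (3760 + 4344)*(-2893) = 8104*(-2893) = -23444872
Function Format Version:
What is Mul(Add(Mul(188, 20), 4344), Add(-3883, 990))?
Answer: -23444872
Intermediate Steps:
Mul(Add(Mul(188, 20), 4344), Add(-3883, 990)) = Mul(Add(3760, 4344), -2893) = Mul(8104, -2893) = -23444872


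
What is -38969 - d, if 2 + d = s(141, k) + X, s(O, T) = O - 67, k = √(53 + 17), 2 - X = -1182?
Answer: -40225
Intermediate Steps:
X = 1184 (X = 2 - 1*(-1182) = 2 + 1182 = 1184)
k = √70 ≈ 8.3666
s(O, T) = -67 + O
d = 1256 (d = -2 + ((-67 + 141) + 1184) = -2 + (74 + 1184) = -2 + 1258 = 1256)
-38969 - d = -38969 - 1*1256 = -38969 - 1256 = -40225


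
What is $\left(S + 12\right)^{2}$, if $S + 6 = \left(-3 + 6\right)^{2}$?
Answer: $225$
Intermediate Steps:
$S = 3$ ($S = -6 + \left(-3 + 6\right)^{2} = -6 + 3^{2} = -6 + 9 = 3$)
$\left(S + 12\right)^{2} = \left(3 + 12\right)^{2} = 15^{2} = 225$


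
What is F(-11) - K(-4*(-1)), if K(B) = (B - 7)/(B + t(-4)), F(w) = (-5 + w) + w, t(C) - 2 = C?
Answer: -51/2 ≈ -25.500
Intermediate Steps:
t(C) = 2 + C
F(w) = -5 + 2*w
K(B) = (-7 + B)/(-2 + B) (K(B) = (B - 7)/(B + (2 - 4)) = (-7 + B)/(B - 2) = (-7 + B)/(-2 + B))
F(-11) - K(-4*(-1)) = (-5 + 2*(-11)) - (-7 - 4*(-1))/(-2 - 4*(-1)) = (-5 - 22) - (-7 + 4)/(-2 + 4) = -27 - (-3)/2 = -27 - 1*(-3/2) = -27 + 3/2 = -51/2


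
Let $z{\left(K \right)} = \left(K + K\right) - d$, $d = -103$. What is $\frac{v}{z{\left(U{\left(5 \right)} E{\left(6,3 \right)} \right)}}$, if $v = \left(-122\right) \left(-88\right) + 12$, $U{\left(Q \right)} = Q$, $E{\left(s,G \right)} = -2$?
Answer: $\frac{10748}{83} \approx 129.49$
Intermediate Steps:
$z{\left(K \right)} = 103 + 2 K$ ($z{\left(K \right)} = \left(K + K\right) - -103 = 2 K + 103 = 103 + 2 K$)
$v = 10748$ ($v = 10736 + 12 = 10748$)
$\frac{v}{z{\left(U{\left(5 \right)} E{\left(6,3 \right)} \right)}} = \frac{10748}{103 + 2 \cdot 5 \left(-2\right)} = \frac{10748}{103 + 2 \left(-10\right)} = \frac{10748}{103 - 20} = \frac{10748}{83}$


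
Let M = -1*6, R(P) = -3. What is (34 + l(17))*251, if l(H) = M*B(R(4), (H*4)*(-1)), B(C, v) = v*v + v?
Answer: -6852802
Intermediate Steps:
B(C, v) = v + v² (B(C, v) = v² + v = v + v²)
M = -6
l(H) = 24*H*(1 - 4*H) (l(H) = -6*(H*4)*(-1)*(1 + (H*4)*(-1)) = -6*(4*H)*(-1)*(1 + (4*H)*(-1)) = -6*(-4*H)*(1 - 4*H) = -(-24)*H*(1 - 4*H) = 24*H*(1 - 4*H))
(34 + l(17))*251 = (34 + 24*17*(1 - 4*17))*251 = (34 + 24*17*(1 - 68))*251 = (34 + 24*17*(-67))*251 = (34 - 27336)*251 = -27302*251 = -6852802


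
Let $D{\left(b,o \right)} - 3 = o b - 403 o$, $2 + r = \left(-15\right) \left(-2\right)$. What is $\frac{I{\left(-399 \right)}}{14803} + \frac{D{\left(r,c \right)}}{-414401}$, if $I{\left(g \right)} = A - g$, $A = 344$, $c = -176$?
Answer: $- \frac{669142466}{6134378003} \approx -0.10908$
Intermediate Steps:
$r = 28$ ($r = -2 - -30 = -2 + 30 = 28$)
$D{\left(b,o \right)} = 3 - 403 o + b o$ ($D{\left(b,o \right)} = 3 + \left(o b - 403 o\right) = 3 + \left(b o - 403 o\right) = 3 + \left(- 403 o + b o\right) = 3 - 403 o + b o$)
$I{\left(g \right)} = 344 - g$
$\frac{I{\left(-399 \right)}}{14803} + \frac{D{\left(r,c \right)}}{-414401} = \frac{344 - -399}{14803} + \frac{3 - -70928 + 28 \left(-176\right)}{-414401} = \left(344 + 399\right) \frac{1}{14803} + \left(3 + 70928 - 4928\right) \left(- \frac{1}{414401}\right) = 743 \cdot \frac{1}{14803} + 66003 \left(- \frac{1}{414401}\right) = \frac{743}{14803} - \frac{66003}{414401} = - \frac{669142466}{6134378003}$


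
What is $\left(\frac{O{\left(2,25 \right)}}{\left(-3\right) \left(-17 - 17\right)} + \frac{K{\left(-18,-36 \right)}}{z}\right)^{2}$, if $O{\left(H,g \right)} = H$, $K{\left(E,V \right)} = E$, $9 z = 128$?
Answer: $\frac{16540489}{10653696} \approx 1.5526$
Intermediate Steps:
$z = \frac{128}{9}$ ($z = \frac{1}{9} \cdot 128 = \frac{128}{9} \approx 14.222$)
$\left(\frac{O{\left(2,25 \right)}}{\left(-3\right) \left(-17 - 17\right)} + \frac{K{\left(-18,-36 \right)}}{z}\right)^{2} = \left(\frac{2}{\left(-3\right) \left(-17 - 17\right)} - \frac{18}{\frac{128}{9}}\right)^{2} = \left(\frac{2}{\left(-3\right) \left(-34\right)} - \frac{81}{64}\right)^{2} = \left(\frac{2}{102} - \frac{81}{64}\right)^{2} = \left(2 \cdot \frac{1}{102} - \frac{81}{64}\right)^{2} = \left(\frac{1}{51} - \frac{81}{64}\right)^{2} = \left(- \frac{4067}{3264}\right)^{2} = \frac{16540489}{10653696}$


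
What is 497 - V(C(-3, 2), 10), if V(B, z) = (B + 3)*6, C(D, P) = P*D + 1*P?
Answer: 503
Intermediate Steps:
C(D, P) = P + D*P (C(D, P) = D*P + P = P + D*P)
V(B, z) = 18 + 6*B (V(B, z) = (3 + B)*6 = 18 + 6*B)
497 - V(C(-3, 2), 10) = 497 - (18 + 6*(2*(1 - 3))) = 497 - (18 + 6*(2*(-2))) = 497 - (18 + 6*(-4)) = 497 - (18 - 24) = 497 - 1*(-6) = 497 + 6 = 503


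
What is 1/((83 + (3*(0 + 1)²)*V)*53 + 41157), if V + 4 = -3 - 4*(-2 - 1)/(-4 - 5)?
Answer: 1/44231 ≈ 2.2609e-5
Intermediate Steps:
V = -25/3 (V = -4 + (-3 - 4*(-2 - 1)/(-4 - 5)) = -4 + (-3 - (-12)/(-9)) = -4 + (-3 - (-12)*(-1)/9) = -4 + (-3 - 4*⅓) = -4 + (-3 - 4/3) = -4 - 13/3 = -25/3 ≈ -8.3333)
1/((83 + (3*(0 + 1)²)*V)*53 + 41157) = 1/((83 + (3*(0 + 1)²)*(-25/3))*53 + 41157) = 1/((83 + (3*1²)*(-25/3))*53 + 41157) = 1/((83 + (3*1)*(-25/3))*53 + 41157) = 1/((83 + 3*(-25/3))*53 + 41157) = 1/((83 - 25)*53 + 41157) = 1/(58*53 + 41157) = 1/(3074 + 41157) = 1/44231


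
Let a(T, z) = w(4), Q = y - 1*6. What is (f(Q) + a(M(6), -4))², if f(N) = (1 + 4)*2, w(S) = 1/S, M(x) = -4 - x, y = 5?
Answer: 1681/16 ≈ 105.06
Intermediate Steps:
w(S) = 1/S
Q = -1 (Q = 5 - 1*6 = 5 - 6 = -1)
a(T, z) = ¼ (a(T, z) = 1/4 = ¼)
f(N) = 10 (f(N) = 5*2 = 10)
(f(Q) + a(M(6), -4))² = (10 + ¼)² = (41/4)² = 1681/16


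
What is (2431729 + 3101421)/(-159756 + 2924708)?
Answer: 2766575/1382476 ≈ 2.0012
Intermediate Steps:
(2431729 + 3101421)/(-159756 + 2924708) = 5533150/2764952 = 5533150*(1/2764952) = 2766575/1382476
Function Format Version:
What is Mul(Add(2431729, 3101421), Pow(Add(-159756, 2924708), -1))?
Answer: Rational(2766575, 1382476) ≈ 2.0012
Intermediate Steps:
Mul(Add(2431729, 3101421), Pow(Add(-159756, 2924708), -1)) = Mul(5533150, Pow(2764952, -1)) = Mul(5533150, Rational(1, 2764952)) = Rational(2766575, 1382476)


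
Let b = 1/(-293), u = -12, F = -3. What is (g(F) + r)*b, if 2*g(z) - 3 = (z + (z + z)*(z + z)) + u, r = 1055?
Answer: -1067/293 ≈ -3.6416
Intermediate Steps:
b = -1/293 ≈ -0.0034130
g(z) = -9/2 + z/2 + 2*z² (g(z) = 3/2 + ((z + (z + z)*(z + z)) - 12)/2 = 3/2 + ((z + (2*z)*(2*z)) - 12)/2 = 3/2 + ((z + 4*z²) - 12)/2 = 3/2 + (-12 + z + 4*z²)/2 = 3/2 + (-6 + z/2 + 2*z²) = -9/2 + z/2 + 2*z²)
(g(F) + r)*b = ((-9/2 + (½)*(-3) + 2*(-3)²) + 1055)*(-1/293) = ((-9/2 - 3/2 + 2*9) + 1055)*(-1/293) = ((-9/2 - 3/2 + 18) + 1055)*(-1/293) = (12 + 1055)*(-1/293) = 1067*(-1/293) = -1067/293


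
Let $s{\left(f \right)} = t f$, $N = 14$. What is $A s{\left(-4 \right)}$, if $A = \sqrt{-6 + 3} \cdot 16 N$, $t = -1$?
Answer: $896 i \sqrt{3} \approx 1551.9 i$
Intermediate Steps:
$s{\left(f \right)} = - f$
$A = 224 i \sqrt{3}$ ($A = \sqrt{-6 + 3} \cdot 16 \cdot 14 = \sqrt{-3} \cdot 16 \cdot 14 = i \sqrt{3} \cdot 16 \cdot 14 = 16 i \sqrt{3} \cdot 14 = 224 i \sqrt{3} \approx 387.98 i$)
$A s{\left(-4 \right)} = 224 i \sqrt{3} \left(\left(-1\right) \left(-4\right)\right) = 224 i \sqrt{3} \cdot 4 = 896 i \sqrt{3}$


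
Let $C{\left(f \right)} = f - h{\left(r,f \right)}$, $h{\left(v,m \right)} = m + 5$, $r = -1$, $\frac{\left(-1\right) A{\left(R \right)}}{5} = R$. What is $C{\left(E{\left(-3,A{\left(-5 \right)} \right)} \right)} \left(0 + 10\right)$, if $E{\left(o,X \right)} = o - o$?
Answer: $-50$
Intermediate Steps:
$A{\left(R \right)} = - 5 R$
$h{\left(v,m \right)} = 5 + m$
$E{\left(o,X \right)} = 0$
$C{\left(f \right)} = -5$ ($C{\left(f \right)} = f - \left(5 + f\right) = -5$)
$C{\left(E{\left(-3,A{\left(-5 \right)} \right)} \right)} \left(0 + 10\right) = - 5 \left(0 + 10\right) = \left(-5\right) 10 = -50$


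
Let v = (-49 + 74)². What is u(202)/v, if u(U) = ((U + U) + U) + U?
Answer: 808/625 ≈ 1.2928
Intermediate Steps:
u(U) = 4*U (u(U) = (2*U + U) + U = 3*U + U = 4*U)
v = 625 (v = 25² = 625)
u(202)/v = (4*202)/625 = 808*(1/625) = 808/625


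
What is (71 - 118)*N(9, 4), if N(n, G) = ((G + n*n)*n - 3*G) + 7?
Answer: -35720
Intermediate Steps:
N(n, G) = 7 - 3*G + n*(G + n²) (N(n, G) = ((G + n²)*n - 3*G) + 7 = (n*(G + n²) - 3*G) + 7 = (-3*G + n*(G + n²)) + 7 = 7 - 3*G + n*(G + n²))
(71 - 118)*N(9, 4) = (71 - 118)*(7 + 9³ - 3*4 + 4*9) = -47*(7 + 729 - 12 + 36) = -47*760 = -35720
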